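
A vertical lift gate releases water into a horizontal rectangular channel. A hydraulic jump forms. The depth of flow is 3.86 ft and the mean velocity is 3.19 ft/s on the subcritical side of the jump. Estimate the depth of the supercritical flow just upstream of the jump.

y₁ = 0.553 ft

Fr₂ = V₂/√(g·y₂) = 3.19/√(32.2×3.86) = 0.286.
Since the conjugate-depth ratio holds either way, y₁/y₂ = ½[√(1 + 8Fr₂²) − 1] = ½[√1.655 − 1] = 0.143.
y₁ = 0.143 × 3.86 = 0.553 ft.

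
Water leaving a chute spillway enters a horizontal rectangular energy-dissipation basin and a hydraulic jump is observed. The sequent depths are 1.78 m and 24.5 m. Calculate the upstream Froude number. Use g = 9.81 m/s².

Fr₁ = 10.1

For a rectangular channel the momentum equation gives q² = ½·g·y₁·y₂·(y₁ + y₂) = ½×9.81×1.78×24.5×26.3 = 5621.
q = √5621 = 75.0 m²/s.
V₁ = q/y₁ = 42.1 m/s; Fr₁ = V₁/√(g·y₁) = 10.1.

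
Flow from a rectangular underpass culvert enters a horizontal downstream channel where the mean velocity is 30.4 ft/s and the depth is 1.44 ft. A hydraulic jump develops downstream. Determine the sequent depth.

y₂ = 8.40 ft

Fr₁ = V₁/√(g·y₁) = 30.4/√(32.2×1.44) = 4.46.
Bélanger equation: y₂/y₁ = ½[√(1 + 8Fr₁²) − 1] = ½[√160.4 − 1] = 5.83.
y₂ = 5.83 × 1.44 = 8.40 ft.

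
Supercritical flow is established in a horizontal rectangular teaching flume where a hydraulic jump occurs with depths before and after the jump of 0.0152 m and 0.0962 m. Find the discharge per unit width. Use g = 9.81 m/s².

q = 0.0283 m²/s

For a rectangular channel the momentum equation gives q² = ½·g·y₁·y₂·(y₁ + y₂) = ½×9.81×0.0152×0.0962×0.111 = 0.000799.
q = √0.000799 = 0.0283 m²/s.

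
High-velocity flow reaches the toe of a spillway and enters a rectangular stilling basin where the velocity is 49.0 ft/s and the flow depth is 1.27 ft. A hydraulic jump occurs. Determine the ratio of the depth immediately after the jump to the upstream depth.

y₂/y₁ = 10.3

Fr₁ = V₁/√(g·y₁) = 49.0/√(32.2×1.27) = 7.66.
By Bélanger, y₂/y₁ = ½[√(1 + 8Fr₁²) − 1] = ½[√470.7 − 1] = 10.3.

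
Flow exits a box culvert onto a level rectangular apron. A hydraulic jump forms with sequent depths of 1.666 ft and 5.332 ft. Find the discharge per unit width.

q = 31.64 ft²/s

For a rectangular channel the momentum equation gives q² = ½·g·y₁·y₂·(y₁ + y₂) = ½×32.2×1.666×5.332×6.998 = 1001.
q = √1001 = 31.64 ft²/s.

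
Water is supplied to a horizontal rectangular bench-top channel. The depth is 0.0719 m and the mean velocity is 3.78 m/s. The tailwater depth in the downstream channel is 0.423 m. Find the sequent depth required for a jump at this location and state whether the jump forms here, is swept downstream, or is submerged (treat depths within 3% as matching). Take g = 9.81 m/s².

Fr₁ = V₁/√(g·y₁) = 3.78/√(9.81×0.0719) = 4.50.
From the momentum equation for a rectangular channel, y₂/y₁ = ½[√(1 + 8Fr₁²) − 1] = ½[√163.1 − 1] = 5.88.
y₂ = 5.88 × 0.0719 = 0.423 m.
Tailwater y_tw = 0.423 m: y_tw ≈ y₂, so the jump forms here.

y₂ = 0.423 m; the jump forms here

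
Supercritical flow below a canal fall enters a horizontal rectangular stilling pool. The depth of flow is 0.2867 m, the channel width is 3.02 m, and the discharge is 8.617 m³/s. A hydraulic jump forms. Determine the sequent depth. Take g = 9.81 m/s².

y₂ = 2.267 m

q = Q/b = 8.617/3.02 = 2.853 m²/s; V₁ = q/y₁ = 9.952 m/s. Fr₁ = V₁/√(g·y₁) = 5.934.
Bélanger equation: y₂/y₁ = ½[√(1 + 8Fr₁²) − 1] = ½[√282.73 − 1] = 7.907.
y₂ = 7.907 × 0.2867 = 2.267 m.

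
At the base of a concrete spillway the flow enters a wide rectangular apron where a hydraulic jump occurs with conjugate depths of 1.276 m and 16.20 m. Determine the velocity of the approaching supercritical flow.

For a rectangular channel the momentum equation gives q² = ½·g·y₁·y₂·(y₁ + y₂) = ½×9.81×1.276×16.20×17.48 = 1772.
q = √1772 = 42.09 m²/s.
V₁ = q/y₁ = 42.09/1.276 = 32.99 m/s.

V₁ = 32.99 m/s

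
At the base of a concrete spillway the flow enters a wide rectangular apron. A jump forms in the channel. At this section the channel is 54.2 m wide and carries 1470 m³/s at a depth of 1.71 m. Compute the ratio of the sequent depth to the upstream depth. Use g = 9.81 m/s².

q = Q/b = 1470/54.2 = 27.1 m²/s; V₁ = q/y₁ = 15.9 m/s. Fr₁ = V₁/√(g·y₁) = 3.87.
Bélanger equation: y₂/y₁ = ½[√(1 + 8Fr₁²) − 1] = ½[√121.0 − 1] = 5.00.

y₂/y₁ = 5.00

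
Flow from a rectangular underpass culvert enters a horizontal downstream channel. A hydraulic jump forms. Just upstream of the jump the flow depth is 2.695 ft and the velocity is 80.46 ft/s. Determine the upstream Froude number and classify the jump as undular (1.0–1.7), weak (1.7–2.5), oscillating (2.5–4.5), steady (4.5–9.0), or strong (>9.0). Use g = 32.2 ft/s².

Fr₁ = V₁/√(g·y₁) = 80.46/√(32.2×2.695) = 8.637.
Fr₁ = 8.637 lies in the steady range.

Fr₁ = 8.637; steady jump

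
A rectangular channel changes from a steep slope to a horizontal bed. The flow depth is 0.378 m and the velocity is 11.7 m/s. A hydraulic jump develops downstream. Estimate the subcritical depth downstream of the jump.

y₂ = 3.06 m

Fr₁ = V₁/√(g·y₁) = 11.7/√(9.81×0.378) = 6.08.
Sequent-depth ratio: y₂/y₁ = ½[√(1 + 8Fr₁²) − 1] = ½[√296.3 − 1] = 8.11.
y₂ = 8.11 × 0.378 = 3.06 m.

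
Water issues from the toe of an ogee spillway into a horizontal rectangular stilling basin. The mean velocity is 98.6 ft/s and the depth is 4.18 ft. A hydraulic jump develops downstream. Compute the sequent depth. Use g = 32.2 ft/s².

Fr₁ = V₁/√(g·y₁) = 98.6/√(32.2×4.18) = 8.50.
Conjugate-depth relation: y₂/y₁ = ½[√(1 + 8Fr₁²) − 1] = ½[√578.8 − 1] = 11.5.
y₂ = 11.5 × 4.18 = 48.2 ft.

y₂ = 48.2 ft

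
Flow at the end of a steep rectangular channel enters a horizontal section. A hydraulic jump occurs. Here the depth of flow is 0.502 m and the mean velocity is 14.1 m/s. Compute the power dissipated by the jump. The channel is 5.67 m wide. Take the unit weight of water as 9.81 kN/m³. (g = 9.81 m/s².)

P = 2452 kW

Fr₁ = V₁/√(g·y₁) = 14.1/√(9.81×0.502) = 6.35.
From the momentum equation for a rectangular channel, y₂/y₁ = ½[√(1 + 8Fr₁²) − 1] = ½[√324.0 − 1] = 8.50.
y₂ = 8.50 × 0.502 = 4.27 m.
q = V₁·y₁ = 14.1 × 0.502 = 7.08 m²/s. V₂ = q/y₂ = 7.08/4.27 = 1.66 m/s. E₁ = y₁ + V₁²/2g = 10.6 m; E₂ = y₂ + V₂²/2g = 4.41 m. ΔE = E₁ − E₂ = 6.23 m.
Q = q·b = 7.08 × 5.67 = 40.1 m³/s. P = γ·Q·ΔE = 9.81 × 40.1 × 6.23 = 2452 kW.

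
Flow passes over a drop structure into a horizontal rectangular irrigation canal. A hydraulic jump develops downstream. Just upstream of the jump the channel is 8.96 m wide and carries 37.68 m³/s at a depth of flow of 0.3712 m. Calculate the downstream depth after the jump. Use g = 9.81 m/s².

y₂ = 2.937 m

q = Q/b = 37.68/8.96 = 4.205 m²/s; V₁ = q/y₁ = 11.33 m/s. Fr₁ = V₁/√(g·y₁) = 5.937.
Bélanger equation: y₂/y₁ = ½[√(1 + 8Fr₁²) − 1] = ½[√282.97 − 1] = 7.911.
y₂ = 7.911 × 0.3712 = 2.937 m.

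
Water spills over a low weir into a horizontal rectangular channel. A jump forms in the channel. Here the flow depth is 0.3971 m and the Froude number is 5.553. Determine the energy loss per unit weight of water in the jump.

Fr₁ = 5.553 (given).
Conjugate-depth relation: y₂/y₁ = ½[√(1 + 8Fr₁²) − 1] = ½[√247.69 − 1] = 7.369.
y₂ = 7.369 × 0.3971 = 2.926 m.
V₁ = Fr₁·√(g·y₁) = 5.553×√(9.81×0.3971) = 10.96 m/s; q = V₁·y₁ = 4.352 m²/s. V₂ = q/y₂ = 4.352/2.926 = 1.487 m/s. E₁ = y₁ + V₁²/2g = 6.520 m; E₂ = y₂ + V₂²/2g = 3.039 m. ΔE = E₁ − E₂ = 3.481 m.

ΔE = 3.481 m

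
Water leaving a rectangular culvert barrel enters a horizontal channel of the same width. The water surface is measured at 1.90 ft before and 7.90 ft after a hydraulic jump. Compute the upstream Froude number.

Fr₁ = 3.27

For a rectangular channel the momentum equation gives q² = ½·g·y₁·y₂·(y₁ + y₂) = ½×32.2×1.90×7.90×9.80 = 2368.
q = √2368 = 48.7 ft²/s.
V₁ = q/y₁ = 25.6 ft/s; Fr₁ = V₁/√(g·y₁) = 3.27.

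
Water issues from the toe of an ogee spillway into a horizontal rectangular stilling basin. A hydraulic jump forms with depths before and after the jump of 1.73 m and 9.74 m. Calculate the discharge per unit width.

q = 30.8 m²/s

For a rectangular channel the momentum equation gives q² = ½·g·y₁·y₂·(y₁ + y₂) = ½×9.81×1.73×9.74×11.5 = 948.
q = √948 = 30.8 m²/s.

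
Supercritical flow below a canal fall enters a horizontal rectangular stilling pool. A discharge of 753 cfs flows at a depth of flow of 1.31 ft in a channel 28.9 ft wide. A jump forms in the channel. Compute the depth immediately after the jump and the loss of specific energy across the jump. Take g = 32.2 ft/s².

q = Q/b = 753/28.9 = 26.1 ft²/s; V₁ = q/y₁ = 19.9 ft/s. Fr₁ = V₁/√(g·y₁) = 3.06.
By Bélanger, y₂/y₁ = ½[√(1 + 8Fr₁²) − 1] = ½[√76.03 − 1] = 3.86.
y₂ = 3.86 × 1.31 = 5.06 ft.
Head loss: ΔE = (y₂ − y₁)³/(4y₁y₂) = (5.06 − 1.31)³/(4×1.31×5.06) = 52.6/26.5 = 1.98 ft.

y₂ = 5.06 ft; ΔE = 1.98 ft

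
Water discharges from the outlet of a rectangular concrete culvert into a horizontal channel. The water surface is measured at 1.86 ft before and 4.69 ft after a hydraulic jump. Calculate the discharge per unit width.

q = 30.3 ft²/s

For a rectangular channel the momentum equation gives q² = ½·g·y₁·y₂·(y₁ + y₂) = ½×32.2×1.86×4.69×6.55 = 920.
q = √920 = 30.3 ft²/s.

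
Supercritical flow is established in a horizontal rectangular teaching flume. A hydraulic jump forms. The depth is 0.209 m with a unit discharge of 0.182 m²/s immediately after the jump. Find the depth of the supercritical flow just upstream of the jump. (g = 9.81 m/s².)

y₁ = 0.103 m

V₂ = q/y₂ = 0.182/0.209 = 0.871 m/s; Fr₂ = V₂/√(g·y₂) = 0.608.
Applying the sequent-depth relation in reverse, y₁/y₂ = ½[√(1 + 8Fr₂²) − 1] = ½[√3.959 − 1] = 0.495.
y₁ = 0.495 × 0.209 = 0.103 m.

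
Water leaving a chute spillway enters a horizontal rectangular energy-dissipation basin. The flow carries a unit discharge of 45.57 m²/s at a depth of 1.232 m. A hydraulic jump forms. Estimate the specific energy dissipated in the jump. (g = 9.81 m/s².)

ΔE = 52.70 m

V₁ = q/y₁ = 45.57/1.232 = 36.99 m/s. Fr₁ = V₁/√(g·y₁) = 36.99/√(9.81×1.232) = 10.64.
Bélanger equation: y₂/y₁ = ½[√(1 + 8Fr₁²) − 1] = ½[√906.62 − 1] = 14.56.
y₂ = 14.56 × 1.232 = 17.93 m.
V₂ = q/y₂ = 45.57/17.93 = 2.541 m/s. E₁ = y₁ + V₁²/2g = 70.96 m; E₂ = y₂ + V₂²/2g = 18.26 m. ΔE = E₁ − E₂ = 52.70 m.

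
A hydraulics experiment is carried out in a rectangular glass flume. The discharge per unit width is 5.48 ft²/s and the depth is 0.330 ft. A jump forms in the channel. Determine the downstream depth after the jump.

y₂ = 2.22 ft

V₁ = q/y₁ = 5.48/0.330 = 16.6 ft/s. Fr₁ = V₁/√(g·y₁) = 16.6/√(32.2×0.330) = 5.09.
Bélanger equation: y₂/y₁ = ½[√(1 + 8Fr₁²) − 1] = ½[√208.6 − 1] = 6.72.
y₂ = 6.72 × 0.330 = 2.22 ft.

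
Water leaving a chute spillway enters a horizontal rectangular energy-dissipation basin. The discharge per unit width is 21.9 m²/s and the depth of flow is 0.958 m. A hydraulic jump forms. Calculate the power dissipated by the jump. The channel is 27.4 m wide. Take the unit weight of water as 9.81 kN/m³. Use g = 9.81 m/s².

P = 104162 kW

V₁ = q/y₁ = 21.9/0.958 = 22.9 m/s. Fr₁ = V₁/√(g·y₁) = 22.9/√(9.81×0.958) = 7.46.
By Bélanger, y₂/y₁ = ½[√(1 + 8Fr₁²) − 1] = ½[√445.8 − 1] = 10.1.
y₂ = 10.1 × 0.958 = 9.64 m.
Head loss: ΔE = (y₂ − y₁)³/(4y₁y₂) = (9.64 − 0.958)³/(4×0.958×9.64) = 653/36.9 = 17.7 m.
Q = q·b = 21.9 × 27.4 = 600 m³/s. P = γ·Q·ΔE = 9.81 × 600 × 17.7 = 104162 kW.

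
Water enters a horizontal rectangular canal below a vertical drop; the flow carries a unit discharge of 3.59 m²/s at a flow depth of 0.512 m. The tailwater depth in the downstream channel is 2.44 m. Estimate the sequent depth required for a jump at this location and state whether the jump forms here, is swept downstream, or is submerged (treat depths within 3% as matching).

y₂ = 2.02 m; the jump is submerged

V₁ = q/y₁ = 3.59/0.512 = 7.01 m/s. Fr₁ = V₁/√(g·y₁) = 7.01/√(9.81×0.512) = 3.13.
Bélanger equation: y₂/y₁ = ½[√(1 + 8Fr₁²) − 1] = ½[√79.31 − 1] = 3.95.
y₂ = 3.95 × 0.512 = 2.02 m.
Tailwater y_tw = 2.44 m: y_tw > y₂, so the jump is submerged.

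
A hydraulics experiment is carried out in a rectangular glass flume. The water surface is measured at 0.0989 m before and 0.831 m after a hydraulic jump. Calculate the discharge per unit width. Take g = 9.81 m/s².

For a rectangular channel the momentum equation gives q² = ½·g·y₁·y₂·(y₁ + y₂) = ½×9.81×0.0989×0.831×0.930 = 0.375.
q = √0.375 = 0.612 m²/s.

q = 0.612 m²/s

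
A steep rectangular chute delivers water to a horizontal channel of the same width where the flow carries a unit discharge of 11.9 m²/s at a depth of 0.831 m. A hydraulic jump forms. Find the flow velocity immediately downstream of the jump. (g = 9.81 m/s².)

V₂ = 2.17 m/s

V₁ = q/y₁ = 11.9/0.831 = 14.3 m/s. Fr₁ = V₁/√(g·y₁) = 14.3/√(9.81×0.831) = 5.02.
By Bélanger, y₂/y₁ = ½[√(1 + 8Fr₁²) − 1] = ½[√202.2 − 1] = 6.61.
y₂ = 6.61 × 0.831 = 5.49 m.
V₂ = q/y₂ = 11.9/5.49 = 2.17 m/s.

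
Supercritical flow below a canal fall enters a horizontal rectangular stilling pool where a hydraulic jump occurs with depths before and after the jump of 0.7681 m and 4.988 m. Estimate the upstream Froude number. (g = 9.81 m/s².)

Fr₁ = 4.933

For a rectangular channel the momentum equation gives q² = ½·g·y₁·y₂·(y₁ + y₂) = ½×9.81×0.7681×4.988×5.756 = 108.2.
q = √108.2 = 10.40 m²/s.
V₁ = q/y₁ = 13.54 m/s; Fr₁ = V₁/√(g·y₁) = 4.933.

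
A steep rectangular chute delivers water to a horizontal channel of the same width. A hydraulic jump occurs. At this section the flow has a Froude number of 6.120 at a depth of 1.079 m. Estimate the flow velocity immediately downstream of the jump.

Fr₁ = 6.120 (given).
Sequent-depth ratio: y₂/y₁ = ½[√(1 + 8Fr₁²) − 1] = ½[√300.64 − 1] = 8.169.
y₂ = 8.169 × 1.079 = 8.815 m.
V₁ = Fr₁·√(g·y₁) = 6.120×√(9.81×1.079) = 19.91 m/s; q = V₁·y₁ = 21.48 m²/s.
V₂ = q/y₂ = 21.48/8.815 = 2.437 m/s.

V₂ = 2.437 m/s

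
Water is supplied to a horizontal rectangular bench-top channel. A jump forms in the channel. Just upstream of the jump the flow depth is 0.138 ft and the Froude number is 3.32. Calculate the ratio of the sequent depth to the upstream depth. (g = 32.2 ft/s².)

y₂/y₁ = 4.22

Fr₁ = 3.32 (given).
Sequent-depth ratio: y₂/y₁ = ½[√(1 + 8Fr₁²) − 1] = ½[√89.18 − 1] = 4.22.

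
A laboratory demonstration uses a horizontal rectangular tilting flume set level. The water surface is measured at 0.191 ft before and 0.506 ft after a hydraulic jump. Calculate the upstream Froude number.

For a rectangular channel the momentum equation gives q² = ½·g·y₁·y₂·(y₁ + y₂) = ½×32.2×0.191×0.506×0.697 = 1.08.
q = √1.08 = 1.04 ft²/s.
V₁ = q/y₁ = 5.45 ft/s; Fr₁ = V₁/√(g·y₁) = 2.20.

Fr₁ = 2.20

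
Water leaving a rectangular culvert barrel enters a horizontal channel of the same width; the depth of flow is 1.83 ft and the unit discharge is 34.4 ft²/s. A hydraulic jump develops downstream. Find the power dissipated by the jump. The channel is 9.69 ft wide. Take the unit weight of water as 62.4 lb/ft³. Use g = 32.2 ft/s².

V₁ = q/y₁ = 34.4/1.83 = 18.8 ft/s. Fr₁ = V₁/√(g·y₁) = 18.8/√(32.2×1.83) = 2.45.
From the momentum equation for a rectangular channel, y₂/y₁ = ½[√(1 + 8Fr₁²) − 1] = ½[√48.97 − 1] = 3.00.
y₂ = 3.00 × 1.83 = 5.49 ft.
Head loss: ΔE = (y₂ − y₁)³/(4y₁y₂) = (5.49 − 1.83)³/(4×1.83×5.49) = 49.0/40.2 = 1.22 ft.
Q = q·b = 34.4 × 9.69 = 333 cfs. P = γ·Q·ΔE/550 = 62.4 × 333 × 1.22 / 550 = 46.1 hp.

P = 46.1 hp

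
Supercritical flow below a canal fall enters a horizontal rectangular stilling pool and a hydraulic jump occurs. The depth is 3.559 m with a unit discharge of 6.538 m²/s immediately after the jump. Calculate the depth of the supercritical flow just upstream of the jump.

y₁ = 0.5902 m

V₂ = q/y₂ = 6.538/3.559 = 1.837 m/s; Fr₂ = V₂/√(g·y₂) = 0.3109.
Applying the sequent-depth relation in reverse, y₁/y₂ = ½[√(1 + 8Fr₂²) − 1] = ½[√1.7733 − 1] = 0.1658.
y₁ = 0.1658 × 3.559 = 0.5902 m.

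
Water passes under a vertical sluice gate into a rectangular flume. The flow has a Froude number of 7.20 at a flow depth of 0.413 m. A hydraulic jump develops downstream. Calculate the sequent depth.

y₂ = 4.00 m

Fr₁ = 7.20 (given).
From the momentum equation for a rectangular channel, y₂/y₁ = ½[√(1 + 8Fr₁²) − 1] = ½[√415.7 − 1] = 9.69.
y₂ = 9.69 × 0.413 = 4.00 m.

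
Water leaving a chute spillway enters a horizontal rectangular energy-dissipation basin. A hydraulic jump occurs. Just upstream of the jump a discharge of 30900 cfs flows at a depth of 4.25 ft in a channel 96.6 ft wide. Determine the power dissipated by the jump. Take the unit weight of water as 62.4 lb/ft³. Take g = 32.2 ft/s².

P = 190795 hp

q = Q/b = 30900/96.6 = 320 ft²/s; V₁ = q/y₁ = 75.3 ft/s. Fr₁ = V₁/√(g·y₁) = 6.43.
Sequent-depth ratio: y₂/y₁ = ½[√(1 + 8Fr₁²) − 1] = ½[√332.2 − 1] = 8.61.
y₂ = 8.61 × 4.25 = 36.6 ft.
V₂ = q/y₂ = 320/36.6 = 8.74 ft/s. E₁ = y₁ + V₁²/2g = 92.2 ft; E₂ = y₂ + V₂²/2g = 37.8 ft. ΔE = E₁ − E₂ = 54.4 ft.
P = γ·Q·ΔE/550 = 62.4 × 30900 × 54.4 / 550 = 190795 hp.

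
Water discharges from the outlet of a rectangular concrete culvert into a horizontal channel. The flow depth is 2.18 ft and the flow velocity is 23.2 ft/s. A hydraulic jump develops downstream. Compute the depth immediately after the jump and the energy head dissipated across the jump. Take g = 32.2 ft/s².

y₂ = 7.52 ft; ΔE = 2.32 ft

Fr₁ = V₁/√(g·y₁) = 23.2/√(32.2×2.18) = 2.77.
From the momentum equation for a rectangular channel, y₂/y₁ = ½[√(1 + 8Fr₁²) − 1] = ½[√62.34 − 1] = 3.45.
y₂ = 3.45 × 2.18 = 7.52 ft.
Head loss: ΔE = (y₂ − y₁)³/(4y₁y₂) = (7.52 − 2.18)³/(4×2.18×7.52) = 152/65.5 = 2.32 ft.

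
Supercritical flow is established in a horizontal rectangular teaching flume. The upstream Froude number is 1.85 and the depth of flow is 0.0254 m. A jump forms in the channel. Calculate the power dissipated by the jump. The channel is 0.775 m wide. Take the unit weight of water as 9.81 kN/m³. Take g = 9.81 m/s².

P = 0.000825 kW

Fr₁ = 1.85 (given).
Sequent-depth ratio: y₂/y₁ = ½[√(1 + 8Fr₁²) − 1] = ½[√28.38 − 1] = 2.16.
y₂ = 2.16 × 0.0254 = 0.0550 m.
Head loss: ΔE = (y₂ − y₁)³/(4y₁y₂) = (0.0550 − 0.0254)³/(4×0.0254×0.0550) = 0.0000258/0.00558 = 0.00462 m.
V₁ = Fr₁·√(g·y₁) = 1.85×√(9.81×0.0254) = 0.923 m/s; q = V₁·y₁ = 0.0235 m²/s. Q = q·b = 0.0235 × 0.775 = 0.0182 m³/s. P = γ·Q·ΔE = 9.81 × 0.0182 × 0.00462 = 0.000825 kW.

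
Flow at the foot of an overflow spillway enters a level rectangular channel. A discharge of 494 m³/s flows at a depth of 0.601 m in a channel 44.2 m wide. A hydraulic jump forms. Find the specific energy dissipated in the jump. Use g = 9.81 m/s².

ΔE = 11.8 m

q = Q/b = 494/44.2 = 11.2 m²/s; V₁ = q/y₁ = 18.6 m/s. Fr₁ = V₁/√(g·y₁) = 7.66.
Sequent-depth ratio: y₂/y₁ = ½[√(1 + 8Fr₁²) − 1] = ½[√470.3 − 1] = 10.3.
y₂ = 10.3 × 0.601 = 6.22 m.
Head loss: ΔE = (y₂ − y₁)³/(4y₁y₂) = (6.22 − 0.601)³/(4×0.601×6.22) = 177/14.9 = 11.8 m.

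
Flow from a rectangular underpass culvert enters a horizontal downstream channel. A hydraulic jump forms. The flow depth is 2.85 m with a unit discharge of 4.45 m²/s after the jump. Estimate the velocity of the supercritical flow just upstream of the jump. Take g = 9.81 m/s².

V₁ = 10.3 m/s

V₂ = q/y₂ = 4.45/2.85 = 1.56 m/s; Fr₂ = V₂/√(g·y₂) = 0.295.
Since the conjugate-depth ratio holds either way, y₁/y₂ = ½[√(1 + 8Fr₂²) − 1] = ½[√1.698 − 1] = 0.151.
y₁ = 0.151 × 2.85 = 0.432 m.
V₁ = q/y₁ = 4.45/0.432 = 10.3 m/s.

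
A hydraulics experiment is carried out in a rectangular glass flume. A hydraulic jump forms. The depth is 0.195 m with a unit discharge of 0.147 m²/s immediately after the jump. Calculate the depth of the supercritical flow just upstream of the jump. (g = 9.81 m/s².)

V₂ = q/y₂ = 0.147/0.195 = 0.754 m/s; Fr₂ = V₂/√(g·y₂) = 0.545.
Applying the sequent-depth relation in reverse, y₁/y₂ = ½[√(1 + 8Fr₂²) − 1] = ½[√3.377 − 1] = 0.419.
y₁ = 0.419 × 0.195 = 0.0817 m.

y₁ = 0.0817 m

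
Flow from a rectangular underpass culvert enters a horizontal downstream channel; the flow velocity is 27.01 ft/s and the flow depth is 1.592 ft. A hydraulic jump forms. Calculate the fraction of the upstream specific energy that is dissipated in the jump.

Fr₁ = V₁/√(g·y₁) = 27.01/√(32.2×1.592) = 3.772.
From the momentum equation for a rectangular channel, y₂/y₁ = ½[√(1 + 8Fr₁²) − 1] = ½[√114.85 − 1] = 4.858.
y₂ = 4.858 × 1.592 = 7.735 ft.
E₁ = y₁ + V₁²/2g = 12.92 ft. ΔE = (y₂ − y₁)³/(4y₁y₂) = 4.706 ft. ΔE/E₁ = 4.706/12.92 = 0.364.

ΔE/E₁ = 0.364 (36.4%)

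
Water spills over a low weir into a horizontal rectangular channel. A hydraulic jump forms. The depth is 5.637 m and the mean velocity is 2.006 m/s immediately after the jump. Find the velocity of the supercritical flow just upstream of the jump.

Fr₂ = V₂/√(g·y₂) = 2.006/√(9.81×5.637) = 0.2698.
The Bélanger relation is symmetric: y₁/y₂ = ½[√(1 + 8Fr₂²) − 1] = ½[√1.5821 − 1] = 0.1289.
y₁ = 0.1289 × 5.637 = 0.7267 m.
V₁ = q/y₁ = 11.31/0.7267 = 15.56 m/s.

V₁ = 15.56 m/s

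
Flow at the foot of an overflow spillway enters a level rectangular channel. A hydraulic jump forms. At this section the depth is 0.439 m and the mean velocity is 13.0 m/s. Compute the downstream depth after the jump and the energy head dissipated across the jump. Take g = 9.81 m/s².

Fr₁ = V₁/√(g·y₁) = 13.0/√(9.81×0.439) = 6.26.
By Bélanger, y₂/y₁ = ½[√(1 + 8Fr₁²) − 1] = ½[√314.9 − 1] = 8.37.
y₂ = 8.37 × 0.439 = 3.68 m.
Head loss: ΔE = (y₂ − y₁)³/(4y₁y₂) = (3.68 − 0.439)³/(4×0.439×3.68) = 33.9/6.45 = 5.25 m.

y₂ = 3.68 m; ΔE = 5.25 m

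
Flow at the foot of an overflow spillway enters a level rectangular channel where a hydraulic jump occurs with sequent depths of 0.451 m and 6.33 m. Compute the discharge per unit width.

q = 9.74 m²/s

For a rectangular channel the momentum equation gives q² = ½·g·y₁·y₂·(y₁ + y₂) = ½×9.81×0.451×6.33×6.78 = 95.0.
q = √95.0 = 9.74 m²/s.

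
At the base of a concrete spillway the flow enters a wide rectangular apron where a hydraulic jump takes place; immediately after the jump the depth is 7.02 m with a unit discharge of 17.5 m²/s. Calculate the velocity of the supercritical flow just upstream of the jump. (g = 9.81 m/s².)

V₁ = 16.0 m/s

V₂ = q/y₂ = 17.5/7.02 = 2.49 m/s; Fr₂ = V₂/√(g·y₂) = 0.300.
Since the conjugate-depth ratio holds either way, y₁/y₂ = ½[√(1 + 8Fr₂²) − 1] = ½[√1.722 − 1] = 0.156.
y₁ = 0.156 × 7.02 = 1.10 m.
V₁ = q/y₁ = 17.5/1.10 = 16.0 m/s.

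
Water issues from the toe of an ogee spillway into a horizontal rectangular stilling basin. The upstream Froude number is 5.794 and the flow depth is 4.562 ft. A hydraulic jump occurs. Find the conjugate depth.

y₂ = 35.17 ft

Fr₁ = 5.794 (given).
Conjugate-depth relation: y₂/y₁ = ½[√(1 + 8Fr₁²) − 1] = ½[√269.56 − 1] = 7.709.
y₂ = 7.709 × 4.562 = 35.17 ft.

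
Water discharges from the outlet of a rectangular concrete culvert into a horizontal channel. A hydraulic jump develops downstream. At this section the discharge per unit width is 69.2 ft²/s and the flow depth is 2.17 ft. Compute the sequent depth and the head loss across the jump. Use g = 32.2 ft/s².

V₁ = q/y₁ = 69.2/2.17 = 31.9 ft/s. Fr₁ = V₁/√(g·y₁) = 31.9/√(32.2×2.17) = 3.81.
By Bélanger, y₂/y₁ = ½[√(1 + 8Fr₁²) − 1] = ½[√117.4 − 1] = 4.92.
y₂ = 4.92 × 2.17 = 10.7 ft.
Head loss: ΔE = (y₂ − y₁)³/(4y₁y₂) = (10.7 − 2.17)³/(4×2.17×10.7) = 615/92.6 = 6.64 ft.

y₂ = 10.7 ft; ΔE = 6.64 ft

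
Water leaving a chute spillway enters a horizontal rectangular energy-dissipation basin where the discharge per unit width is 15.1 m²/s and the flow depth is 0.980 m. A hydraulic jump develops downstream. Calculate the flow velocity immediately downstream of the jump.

V₂ = 2.35 m/s

V₁ = q/y₁ = 15.1/0.980 = 15.4 m/s. Fr₁ = V₁/√(g·y₁) = 15.4/√(9.81×0.980) = 4.97.
By Bélanger, y₂/y₁ = ½[√(1 + 8Fr₁²) − 1] = ½[√198.6 − 1] = 6.55.
y₂ = 6.55 × 0.980 = 6.41 m.
V₂ = q/y₂ = 15.1/6.41 = 2.35 m/s.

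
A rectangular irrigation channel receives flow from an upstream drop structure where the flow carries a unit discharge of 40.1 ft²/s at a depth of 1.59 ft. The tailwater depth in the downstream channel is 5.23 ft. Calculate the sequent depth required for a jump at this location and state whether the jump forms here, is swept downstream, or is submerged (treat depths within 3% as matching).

y₂ = 7.17 ft; the jump is swept downstream

V₁ = q/y₁ = 40.1/1.59 = 25.2 ft/s. Fr₁ = V₁/√(g·y₁) = 25.2/√(32.2×1.59) = 3.52.
From the momentum equation for a rectangular channel, y₂/y₁ = ½[√(1 + 8Fr₁²) − 1] = ½[√100.4 − 1] = 4.51.
y₂ = 4.51 × 1.59 = 7.17 ft.
Tailwater y_tw = 5.23 ft: y_tw < y₂, so the jump is swept downstream.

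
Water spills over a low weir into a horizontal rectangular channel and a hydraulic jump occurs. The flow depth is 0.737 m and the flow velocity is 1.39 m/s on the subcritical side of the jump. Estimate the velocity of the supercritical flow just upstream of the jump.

Fr₂ = V₂/√(g·y₂) = 1.39/√(9.81×0.737) = 0.517.
The Bélanger relation is symmetric: y₁/y₂ = ½[√(1 + 8Fr₂²) − 1] = ½[√3.138 − 1] = 0.386.
y₁ = 0.386 × 0.737 = 0.284 m.
V₁ = q/y₁ = 1.02/0.284 = 3.60 m/s.

V₁ = 3.60 m/s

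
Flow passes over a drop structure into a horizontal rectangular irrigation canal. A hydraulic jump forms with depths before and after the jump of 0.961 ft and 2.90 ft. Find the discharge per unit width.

q = 13.2 ft²/s

For a rectangular channel the momentum equation gives q² = ½·g·y₁·y₂·(y₁ + y₂) = ½×32.2×0.961×2.90×3.86 = 173.
q = √173 = 13.2 ft²/s.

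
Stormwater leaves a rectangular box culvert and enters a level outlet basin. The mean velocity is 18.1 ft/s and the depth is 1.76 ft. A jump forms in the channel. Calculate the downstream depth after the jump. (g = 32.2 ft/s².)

y₂ = 5.17 ft

Fr₁ = V₁/√(g·y₁) = 18.1/√(32.2×1.76) = 2.40.
Bélanger equation: y₂/y₁ = ½[√(1 + 8Fr₁²) − 1] = ½[√47.25 − 1] = 2.94.
y₂ = 2.94 × 1.76 = 5.17 ft.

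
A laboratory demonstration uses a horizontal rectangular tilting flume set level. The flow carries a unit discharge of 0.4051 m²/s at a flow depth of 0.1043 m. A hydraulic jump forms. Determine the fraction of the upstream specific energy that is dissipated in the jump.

V₁ = q/y₁ = 0.4051/0.1043 = 3.884 m/s. Fr₁ = V₁/√(g·y₁) = 3.884/√(9.81×0.1043) = 3.840.
From the momentum equation for a rectangular channel, y₂/y₁ = ½[√(1 + 8Fr₁²) − 1] = ½[√118.95 − 1] = 4.953.
y₂ = 4.953 × 0.1043 = 0.5166 m.
E₁ = y₁ + V₁²/2g = 0.8732 m. ΔE = (y₂ − y₁)³/(4y₁y₂) = 0.3252 m. ΔE/E₁ = 0.3252/0.8732 = 0.372.

ΔE/E₁ = 0.372 (37.2%)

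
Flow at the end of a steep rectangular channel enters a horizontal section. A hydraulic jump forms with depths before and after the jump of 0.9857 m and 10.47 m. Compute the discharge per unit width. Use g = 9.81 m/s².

q = 24.08 m²/s

For a rectangular channel the momentum equation gives q² = ½·g·y₁·y₂·(y₁ + y₂) = ½×9.81×0.9857×10.47×11.46 = 579.9.
q = √579.9 = 24.08 m²/s.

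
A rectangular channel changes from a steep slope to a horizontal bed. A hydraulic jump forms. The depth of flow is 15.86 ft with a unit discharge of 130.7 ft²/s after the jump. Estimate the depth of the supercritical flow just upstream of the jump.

y₁ = 3.462 ft

V₂ = q/y₂ = 130.7/15.86 = 8.241 ft/s; Fr₂ = V₂/√(g·y₂) = 0.3647.
The Bélanger relation is symmetric: y₁/y₂ = ½[√(1 + 8Fr₂²) − 1] = ½[√2.0638 − 1] = 0.2183.
y₁ = 0.2183 × 15.86 = 3.462 ft.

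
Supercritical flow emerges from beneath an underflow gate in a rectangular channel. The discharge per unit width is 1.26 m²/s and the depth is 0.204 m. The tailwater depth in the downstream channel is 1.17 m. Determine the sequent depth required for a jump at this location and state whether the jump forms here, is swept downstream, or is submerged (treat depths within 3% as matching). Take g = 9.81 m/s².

y₂ = 1.16 m; the jump forms here

V₁ = q/y₁ = 1.26/0.204 = 6.18 m/s. Fr₁ = V₁/√(g·y₁) = 6.18/√(9.81×0.204) = 4.37.
Conjugate-depth relation: y₂/y₁ = ½[√(1 + 8Fr₁²) − 1] = ½[√153.5 − 1] = 5.69.
y₂ = 5.69 × 0.204 = 1.16 m.
Tailwater y_tw = 1.17 m: y_tw ≈ y₂, so the jump forms here.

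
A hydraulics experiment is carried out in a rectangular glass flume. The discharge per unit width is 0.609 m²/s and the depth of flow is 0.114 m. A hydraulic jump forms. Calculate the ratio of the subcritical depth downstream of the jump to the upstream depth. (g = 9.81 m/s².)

y₂/y₁ = 6.66

V₁ = q/y₁ = 0.609/0.114 = 5.34 m/s. Fr₁ = V₁/√(g·y₁) = 5.34/√(9.81×0.114) = 5.05.
Bélanger equation: y₂/y₁ = ½[√(1 + 8Fr₁²) − 1] = ½[√205.1 − 1] = 6.66.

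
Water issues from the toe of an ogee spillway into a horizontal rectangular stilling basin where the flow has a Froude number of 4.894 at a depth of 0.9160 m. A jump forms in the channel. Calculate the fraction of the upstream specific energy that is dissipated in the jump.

ΔE/E₁ = 0.481 (48.1%)

Fr₁ = 4.894 (given).
Sequent-depth ratio: y₂/y₁ = ½[√(1 + 8Fr₁²) − 1] = ½[√192.61 − 1] = 6.439.
y₂ = 6.439 × 0.9160 = 5.898 m.
E₁ = y₁(1 + Fr₁²/2) = 0.9160×(1 + 4.894²/2) = 11.89 m. ΔE = (y₂ − y₁)³/(4y₁y₂) = 5.723 m. ΔE/E₁ = 5.723/11.89 = 0.481.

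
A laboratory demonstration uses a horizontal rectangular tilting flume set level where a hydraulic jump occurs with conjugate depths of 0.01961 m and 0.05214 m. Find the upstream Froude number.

Fr₁ = 2.205

For a rectangular channel the momentum equation gives q² = ½·g·y₁·y₂·(y₁ + y₂) = ½×9.81×0.01961×0.05214×0.07175 = 0.0003598.
q = √0.0003598 = 0.01897 m²/s.
V₁ = q/y₁ = 0.9673 m/s; Fr₁ = V₁/√(g·y₁) = 2.205.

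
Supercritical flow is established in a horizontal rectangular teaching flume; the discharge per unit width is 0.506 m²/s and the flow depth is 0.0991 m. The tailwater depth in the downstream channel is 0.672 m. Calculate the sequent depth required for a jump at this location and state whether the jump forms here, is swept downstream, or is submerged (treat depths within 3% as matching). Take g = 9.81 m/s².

V₁ = q/y₁ = 0.506/0.0991 = 5.11 m/s. Fr₁ = V₁/√(g·y₁) = 5.11/√(9.81×0.0991) = 5.18.
Conjugate-depth relation: y₂/y₁ = ½[√(1 + 8Fr₁²) − 1] = ½[√215.5 − 1] = 6.84.
y₂ = 6.84 × 0.0991 = 0.678 m.
Tailwater y_tw = 0.672 m: y_tw ≈ y₂, so the jump forms here.

y₂ = 0.678 m; the jump forms here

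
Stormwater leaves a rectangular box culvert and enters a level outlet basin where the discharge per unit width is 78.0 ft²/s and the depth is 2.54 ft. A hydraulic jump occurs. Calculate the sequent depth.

y₂ = 11.0 ft

V₁ = q/y₁ = 78.0/2.54 = 30.7 ft/s. Fr₁ = V₁/√(g·y₁) = 30.7/√(32.2×2.54) = 3.40.
Bélanger equation: y₂/y₁ = ½[√(1 + 8Fr₁²) − 1] = ½[√93.24 − 1] = 4.33.
y₂ = 4.33 × 2.54 = 11.0 ft.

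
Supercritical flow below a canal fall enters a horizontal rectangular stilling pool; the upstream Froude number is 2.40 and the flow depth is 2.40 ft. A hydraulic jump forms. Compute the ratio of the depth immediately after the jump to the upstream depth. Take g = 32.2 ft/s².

y₂/y₁ = 2.93

Fr₁ = 2.40 (given).
From the momentum equation for a rectangular channel, y₂/y₁ = ½[√(1 + 8Fr₁²) − 1] = ½[√47.08 − 1] = 2.93.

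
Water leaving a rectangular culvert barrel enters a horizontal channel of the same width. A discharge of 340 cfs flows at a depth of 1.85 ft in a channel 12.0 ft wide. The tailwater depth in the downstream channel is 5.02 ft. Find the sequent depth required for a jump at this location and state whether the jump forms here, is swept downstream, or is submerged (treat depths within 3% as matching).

q = Q/b = 340/12.0 = 28.3 ft²/s; V₁ = q/y₁ = 15.3 ft/s. Fr₁ = V₁/√(g·y₁) = 1.98.
Sequent-depth ratio: y₂/y₁ = ½[√(1 + 8Fr₁²) − 1] = ½[√32.50 − 1] = 2.35.
y₂ = 2.35 × 1.85 = 4.35 ft.
Tailwater y_tw = 5.02 ft: y_tw > y₂, so the jump is submerged.

y₂ = 4.35 ft; the jump is submerged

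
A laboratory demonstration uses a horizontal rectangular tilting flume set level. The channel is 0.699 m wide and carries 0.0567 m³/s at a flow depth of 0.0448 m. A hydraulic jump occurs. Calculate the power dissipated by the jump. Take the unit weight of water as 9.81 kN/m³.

P = 0.0252 kW

q = Q/b = 0.0567/0.699 = 0.0811 m²/s; V₁ = q/y₁ = 1.81 m/s. Fr₁ = V₁/√(g·y₁) = 2.73.
By Bélanger, y₂/y₁ = ½[√(1 + 8Fr₁²) − 1] = ½[√60.68 − 1] = 3.39.
y₂ = 3.39 × 0.0448 = 0.152 m.
Head loss: ΔE = (y₂ − y₁)³/(4y₁y₂) = (0.152 − 0.0448)³/(4×0.0448×0.152) = 0.00123/0.0273 = 0.0453 m.
P = γ·Q·ΔE = 9.81 × 0.0567 × 0.0453 = 0.0252 kW.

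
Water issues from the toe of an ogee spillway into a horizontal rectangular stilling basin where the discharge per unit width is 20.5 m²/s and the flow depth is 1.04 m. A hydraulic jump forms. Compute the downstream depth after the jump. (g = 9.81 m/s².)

V₁ = q/y₁ = 20.5/1.04 = 19.7 m/s. Fr₁ = V₁/√(g·y₁) = 19.7/√(9.81×1.04) = 6.17.
Sequent-depth ratio: y₂/y₁ = ½[√(1 + 8Fr₁²) − 1] = ½[√305.7 − 1] = 8.24.
y₂ = 8.24 × 1.04 = 8.57 m.

y₂ = 8.57 m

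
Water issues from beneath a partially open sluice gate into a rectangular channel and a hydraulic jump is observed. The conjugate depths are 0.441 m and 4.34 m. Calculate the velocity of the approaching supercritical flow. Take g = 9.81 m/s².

For a rectangular channel the momentum equation gives q² = ½·g·y₁·y₂·(y₁ + y₂) = ½×9.81×0.441×4.34×4.78 = 44.9.
q = √44.9 = 6.70 m²/s.
V₁ = q/y₁ = 6.70/0.441 = 15.2 m/s.

V₁ = 15.2 m/s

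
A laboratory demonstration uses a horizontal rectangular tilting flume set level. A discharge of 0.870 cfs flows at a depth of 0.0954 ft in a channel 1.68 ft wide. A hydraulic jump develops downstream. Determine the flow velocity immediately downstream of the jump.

q = Q/b = 0.870/1.68 = 0.518 ft²/s; V₁ = q/y₁ = 5.43 ft/s. Fr₁ = V₁/√(g·y₁) = 3.10.
Sequent-depth ratio: y₂/y₁ = ½[√(1 + 8Fr₁²) − 1] = ½[√77.74 − 1] = 3.91.
y₂ = 3.91 × 0.0954 = 0.373 ft.
V₂ = q/y₂ = 0.518/0.373 = 1.39 ft/s.

V₂ = 1.39 ft/s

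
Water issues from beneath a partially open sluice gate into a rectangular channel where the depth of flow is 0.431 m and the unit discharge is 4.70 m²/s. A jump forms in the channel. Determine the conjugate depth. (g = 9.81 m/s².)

V₁ = q/y₁ = 4.70/0.431 = 10.9 m/s. Fr₁ = V₁/√(g·y₁) = 10.9/√(9.81×0.431) = 5.30.
Bélanger equation: y₂/y₁ = ½[√(1 + 8Fr₁²) − 1] = ½[√226.0 − 1] = 7.02.
y₂ = 7.02 × 0.431 = 3.02 m.

y₂ = 3.02 m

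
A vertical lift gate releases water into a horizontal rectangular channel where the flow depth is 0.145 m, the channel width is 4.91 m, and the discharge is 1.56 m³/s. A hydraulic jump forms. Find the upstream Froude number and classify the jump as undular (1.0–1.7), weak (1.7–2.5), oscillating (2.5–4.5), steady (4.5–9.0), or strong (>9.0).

q = Q/b = 1.56/4.91 = 0.318 m²/s; V₁ = q/y₁ = 2.19 m/s. Fr₁ = V₁/√(g·y₁) = 1.84.
Fr₁ = 1.84 lies in the weak range.

Fr₁ = 1.84; weak jump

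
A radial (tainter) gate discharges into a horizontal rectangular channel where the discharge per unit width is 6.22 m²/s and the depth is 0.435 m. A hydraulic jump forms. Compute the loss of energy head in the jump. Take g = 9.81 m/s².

V₁ = q/y₁ = 6.22/0.435 = 14.3 m/s. Fr₁ = V₁/√(g·y₁) = 14.3/√(9.81×0.435) = 6.92.
Conjugate-depth relation: y₂/y₁ = ½[√(1 + 8Fr₁²) − 1] = ½[√384.3 − 1] = 9.30.
y₂ = 9.30 × 0.435 = 4.05 m.
V₂ = q/y₂ = 6.22/4.05 = 1.54 m/s. E₁ = y₁ + V₁²/2g = 10.9 m; E₂ = y₂ + V₂²/2g = 4.17 m. ΔE = E₁ − E₂ = 6.69 m.

ΔE = 6.69 m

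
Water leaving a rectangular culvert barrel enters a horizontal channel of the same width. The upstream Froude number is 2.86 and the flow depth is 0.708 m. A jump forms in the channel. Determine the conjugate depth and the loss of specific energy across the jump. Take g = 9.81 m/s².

y₂ = 2.53 m; ΔE = 0.846 m

Fr₁ = 2.86 (given).
Bélanger equation: y₂/y₁ = ½[√(1 + 8Fr₁²) − 1] = ½[√66.44 − 1] = 3.58.
y₂ = 3.58 × 0.708 = 2.53 m.
V₁ = Fr₁·√(g·y₁) = 2.86×√(9.81×0.708) = 7.54 m/s; q = V₁·y₁ = 5.34 m²/s. V₂ = q/y₂ = 5.34/2.53 = 2.11 m/s. E₁ = y₁ + V₁²/2g = 3.60 m; E₂ = y₂ + V₂²/2g = 2.76 m. ΔE = E₁ − E₂ = 0.846 m.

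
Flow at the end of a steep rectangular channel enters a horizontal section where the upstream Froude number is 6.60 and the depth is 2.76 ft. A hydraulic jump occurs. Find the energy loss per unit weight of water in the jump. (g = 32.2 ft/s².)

Fr₁ = 6.60 (given).
By Bélanger, y₂/y₁ = ½[√(1 + 8Fr₁²) − 1] = ½[√349.5 − 1] = 8.85.
y₂ = 8.85 × 2.76 = 24.4 ft.
V₁ = Fr₁·√(g·y₁) = 6.60×√(32.2×2.76) = 62.2 ft/s; q = V₁·y₁ = 172 ft²/s. V₂ = q/y₂ = 172/24.4 = 7.03 ft/s. E₁ = y₁ + V₁²/2g = 62.9 ft; E₂ = y₂ + V₂²/2g = 25.2 ft. ΔE = E₁ − E₂ = 37.7 ft.

ΔE = 37.7 ft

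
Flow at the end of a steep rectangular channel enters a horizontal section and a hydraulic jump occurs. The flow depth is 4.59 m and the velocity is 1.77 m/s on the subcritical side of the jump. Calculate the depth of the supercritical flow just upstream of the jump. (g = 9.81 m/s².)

Fr₂ = V₂/√(g·y₂) = 1.77/√(9.81×4.59) = 0.264.
Since the conjugate-depth ratio holds either way, y₁/y₂ = ½[√(1 + 8Fr₂²) − 1] = ½[√1.557 − 1] = 0.124.
y₁ = 0.124 × 4.59 = 0.568 m.

y₁ = 0.568 m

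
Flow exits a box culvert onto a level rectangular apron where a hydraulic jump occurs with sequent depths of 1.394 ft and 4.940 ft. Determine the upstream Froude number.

Fr₁ = 2.837

For a rectangular channel the momentum equation gives q² = ½·g·y₁·y₂·(y₁ + y₂) = ½×32.2×1.394×4.940×6.334 = 702.3.
q = √702.3 = 26.50 ft²/s.
V₁ = q/y₁ = 19.01 ft/s; Fr₁ = V₁/√(g·y₁) = 2.837.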